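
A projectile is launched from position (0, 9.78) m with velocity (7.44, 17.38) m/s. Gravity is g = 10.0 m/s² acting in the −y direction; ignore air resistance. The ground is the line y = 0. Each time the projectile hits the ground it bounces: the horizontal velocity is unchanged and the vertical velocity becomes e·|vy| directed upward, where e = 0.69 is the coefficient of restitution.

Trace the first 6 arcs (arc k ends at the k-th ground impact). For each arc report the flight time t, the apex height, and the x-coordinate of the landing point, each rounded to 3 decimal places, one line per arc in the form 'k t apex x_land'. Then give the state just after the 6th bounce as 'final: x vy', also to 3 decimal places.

1 3.969 24.883 29.528
2 3.079 11.847 52.433
3 2.124 5.640 68.237
4 1.466 2.685 79.142
5 1.011 1.278 86.666
6 0.698 0.609 91.858
final: 91.858 2.407

Arc 1: start y=9.780, vy=17.380 → t=3.969, apex=24.883, x_land=29.528, impact vy=-22.308
  bounce: vy ← 0.69·22.308 = 15.393
Arc 2: start y=0.000, vy=15.393 → t=3.079, apex=11.847, x_land=52.433, impact vy=-15.393
  bounce: vy ← 0.69·15.393 = 10.621
Arc 3: start y=0.000, vy=10.621 → t=2.124, apex=5.640, x_land=68.237, impact vy=-10.621
  bounce: vy ← 0.69·10.621 = 7.329
Arc 4: start y=0.000, vy=7.329 → t=1.466, apex=2.685, x_land=79.142, impact vy=-7.329
  bounce: vy ← 0.69·7.329 = 5.057
Arc 5: start y=0.000, vy=5.057 → t=1.011, apex=1.278, x_land=86.666, impact vy=-5.057
  bounce: vy ← 0.69·5.057 = 3.489
Arc 6: start y=0.000, vy=3.489 → t=0.698, apex=0.609, x_land=91.858, impact vy=-3.489
  bounce: vy ← 0.69·3.489 = 2.407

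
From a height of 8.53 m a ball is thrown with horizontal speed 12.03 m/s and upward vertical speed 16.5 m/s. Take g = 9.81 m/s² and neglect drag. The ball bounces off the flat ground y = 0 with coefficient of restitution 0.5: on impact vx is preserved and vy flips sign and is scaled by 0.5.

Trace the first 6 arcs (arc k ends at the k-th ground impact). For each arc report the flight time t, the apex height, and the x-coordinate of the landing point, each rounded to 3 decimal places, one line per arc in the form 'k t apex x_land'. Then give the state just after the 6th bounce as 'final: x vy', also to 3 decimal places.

1 3.819 22.406 45.946
2 2.137 5.602 71.657
3 1.069 1.400 84.513
4 0.534 0.350 90.941
5 0.267 0.088 94.155
6 0.134 0.022 95.762
final: 95.762 0.328

Arc 1: start y=8.530, vy=16.500 → t=3.819, apex=22.406, x_land=45.946, impact vy=-20.967
  bounce: vy ← 0.5·20.967 = 10.483
Arc 2: start y=0.000, vy=10.483 → t=2.137, apex=5.602, x_land=71.657, impact vy=-10.483
  bounce: vy ← 0.5·10.483 = 5.242
Arc 3: start y=0.000, vy=5.242 → t=1.069, apex=1.400, x_land=84.513, impact vy=-5.242
  bounce: vy ← 0.5·5.242 = 2.621
Arc 4: start y=0.000, vy=2.621 → t=0.534, apex=0.350, x_land=90.941, impact vy=-2.621
  bounce: vy ← 0.5·2.621 = 1.310
Arc 5: start y=0.000, vy=1.310 → t=0.267, apex=0.088, x_land=94.155, impact vy=-1.310
  bounce: vy ← 0.5·1.310 = 0.655
Arc 6: start y=0.000, vy=0.655 → t=0.134, apex=0.022, x_land=95.762, impact vy=-0.655
  bounce: vy ← 0.5·0.655 = 0.328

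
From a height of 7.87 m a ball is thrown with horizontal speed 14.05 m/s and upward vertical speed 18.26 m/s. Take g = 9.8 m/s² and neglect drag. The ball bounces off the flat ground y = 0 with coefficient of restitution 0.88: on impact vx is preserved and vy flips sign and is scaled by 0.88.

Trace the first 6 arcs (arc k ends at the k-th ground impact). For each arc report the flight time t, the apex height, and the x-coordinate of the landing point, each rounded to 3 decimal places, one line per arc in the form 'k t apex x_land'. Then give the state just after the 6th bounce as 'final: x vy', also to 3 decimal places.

1 4.117 24.882 57.839
2 3.966 19.268 113.562
3 3.490 14.921 162.598
4 3.071 11.555 205.749
5 2.703 8.948 243.722
6 2.378 6.930 277.139
final: 277.139 10.256

Arc 1: start y=7.870, vy=18.260 → t=4.117, apex=24.882, x_land=57.839, impact vy=-22.083
  bounce: vy ← 0.88·22.083 = 19.433
Arc 2: start y=0.000, vy=19.433 → t=3.966, apex=19.268, x_land=113.562, impact vy=-19.433
  bounce: vy ← 0.88·19.433 = 17.101
Arc 3: start y=0.000, vy=17.101 → t=3.490, apex=14.921, x_land=162.598, impact vy=-17.101
  bounce: vy ← 0.88·17.101 = 15.049
Arc 4: start y=0.000, vy=15.049 → t=3.071, apex=11.555, x_land=205.749, impact vy=-15.049
  bounce: vy ← 0.88·15.049 = 13.243
Arc 5: start y=0.000, vy=13.243 → t=2.703, apex=8.948, x_land=243.722, impact vy=-13.243
  bounce: vy ← 0.88·13.243 = 11.654
Arc 6: start y=0.000, vy=11.654 → t=2.378, apex=6.930, x_land=277.139, impact vy=-11.654
  bounce: vy ← 0.88·11.654 = 10.256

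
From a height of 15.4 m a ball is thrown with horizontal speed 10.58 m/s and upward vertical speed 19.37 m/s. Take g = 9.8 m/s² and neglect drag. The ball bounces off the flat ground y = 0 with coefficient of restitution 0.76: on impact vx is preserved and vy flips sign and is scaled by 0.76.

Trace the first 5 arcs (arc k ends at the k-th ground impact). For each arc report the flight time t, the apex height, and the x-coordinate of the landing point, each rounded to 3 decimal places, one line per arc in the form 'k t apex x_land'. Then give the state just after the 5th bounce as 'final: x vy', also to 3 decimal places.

Arc 1: start y=15.400, vy=19.370 → t=4.632, apex=34.543, x_land=49.003, impact vy=-26.020
  bounce: vy ← 0.76·26.020 = 19.775
Arc 2: start y=0.000, vy=19.775 → t=4.036, apex=19.952, x_land=91.701, impact vy=-19.775
  bounce: vy ← 0.76·19.775 = 15.029
Arc 3: start y=0.000, vy=15.029 → t=3.067, apex=11.524, x_land=124.151, impact vy=-15.029
  bounce: vy ← 0.76·15.029 = 11.422
Arc 4: start y=0.000, vy=11.422 → t=2.331, apex=6.656, x_land=148.814, impact vy=-11.422
  bounce: vy ← 0.76·11.422 = 8.681
Arc 5: start y=0.000, vy=8.681 → t=1.772, apex=3.845, x_land=167.557, impact vy=-8.681
  bounce: vy ← 0.76·8.681 = 6.597

1 4.632 34.543 49.003
2 4.036 19.952 91.701
3 3.067 11.524 124.151
4 2.331 6.656 148.814
5 1.772 3.845 167.557
final: 167.557 6.597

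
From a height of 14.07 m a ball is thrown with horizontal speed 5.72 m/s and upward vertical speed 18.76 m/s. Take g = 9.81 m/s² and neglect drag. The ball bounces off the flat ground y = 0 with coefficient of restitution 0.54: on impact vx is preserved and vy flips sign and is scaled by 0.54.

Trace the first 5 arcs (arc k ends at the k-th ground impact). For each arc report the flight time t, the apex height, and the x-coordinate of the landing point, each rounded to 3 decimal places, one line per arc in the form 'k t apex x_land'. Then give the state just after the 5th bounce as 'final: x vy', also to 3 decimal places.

1 4.467 32.008 25.550
2 2.759 9.333 41.331
3 1.490 2.722 49.853
4 0.804 0.794 54.454
5 0.434 0.231 56.939
final: 56.939 1.151

Arc 1: start y=14.070, vy=18.760 → t=4.467, apex=32.008, x_land=25.550, impact vy=-25.060
  bounce: vy ← 0.54·25.060 = 13.532
Arc 2: start y=0.000, vy=13.532 → t=2.759, apex=9.333, x_land=41.331, impact vy=-13.532
  bounce: vy ← 0.54·13.532 = 7.307
Arc 3: start y=0.000, vy=7.307 → t=1.490, apex=2.722, x_land=49.853, impact vy=-7.307
  bounce: vy ← 0.54·7.307 = 3.946
Arc 4: start y=0.000, vy=3.946 → t=0.804, apex=0.794, x_land=54.454, impact vy=-3.946
  bounce: vy ← 0.54·3.946 = 2.131
Arc 5: start y=0.000, vy=2.131 → t=0.434, apex=0.231, x_land=56.939, impact vy=-2.131
  bounce: vy ← 0.54·2.131 = 1.151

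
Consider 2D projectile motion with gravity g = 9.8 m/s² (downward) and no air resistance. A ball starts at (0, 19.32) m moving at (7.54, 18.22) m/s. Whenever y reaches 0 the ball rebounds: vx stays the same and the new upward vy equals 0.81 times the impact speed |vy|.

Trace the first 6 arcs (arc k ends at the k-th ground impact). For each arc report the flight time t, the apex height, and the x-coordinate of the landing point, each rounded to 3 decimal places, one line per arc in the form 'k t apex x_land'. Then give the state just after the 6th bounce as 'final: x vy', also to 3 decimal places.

Arc 1: start y=19.320, vy=18.220 → t=4.579, apex=36.257, x_land=34.528, impact vy=-26.658
  bounce: vy ← 0.81·26.658 = 21.593
Arc 2: start y=0.000, vy=21.593 → t=4.407, apex=23.788, x_land=67.755, impact vy=-21.593
  bounce: vy ← 0.81·21.593 = 17.490
Arc 3: start y=0.000, vy=17.490 → t=3.569, apex=15.608, x_land=94.669, impact vy=-17.490
  bounce: vy ← 0.81·17.490 = 14.167
Arc 4: start y=0.000, vy=14.167 → t=2.891, apex=10.240, x_land=116.468, impact vy=-14.167
  bounce: vy ← 0.81·14.167 = 11.475
Arc 5: start y=0.000, vy=11.475 → t=2.342, apex=6.719, x_land=134.126, impact vy=-11.475
  bounce: vy ← 0.81·11.475 = 9.295
Arc 6: start y=0.000, vy=9.295 → t=1.897, apex=4.408, x_land=148.429, impact vy=-9.295
  bounce: vy ← 0.81·9.295 = 7.529

1 4.579 36.257 34.528
2 4.407 23.788 67.755
3 3.569 15.608 94.669
4 2.891 10.240 116.468
5 2.342 6.719 134.126
6 1.897 4.408 148.429
final: 148.429 7.529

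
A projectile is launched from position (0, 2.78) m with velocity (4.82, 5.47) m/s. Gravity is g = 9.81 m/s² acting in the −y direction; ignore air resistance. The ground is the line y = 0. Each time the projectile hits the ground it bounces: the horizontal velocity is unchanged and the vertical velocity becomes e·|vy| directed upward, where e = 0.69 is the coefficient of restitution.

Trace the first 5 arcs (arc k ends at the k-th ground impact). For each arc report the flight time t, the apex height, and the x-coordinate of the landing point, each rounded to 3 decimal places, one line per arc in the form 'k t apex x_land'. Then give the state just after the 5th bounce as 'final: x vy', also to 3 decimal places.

1 1.494 4.305 7.203
2 1.293 2.050 13.435
3 0.892 0.976 17.734
4 0.616 0.465 20.701
5 0.425 0.221 22.748
final: 22.748 1.437

Arc 1: start y=2.780, vy=5.470 → t=1.494, apex=4.305, x_land=7.203, impact vy=-9.190
  bounce: vy ← 0.69·9.190 = 6.341
Arc 2: start y=0.000, vy=6.341 → t=1.293, apex=2.050, x_land=13.435, impact vy=-6.341
  bounce: vy ← 0.69·6.341 = 4.376
Arc 3: start y=0.000, vy=4.376 → t=0.892, apex=0.976, x_land=17.734, impact vy=-4.376
  bounce: vy ← 0.69·4.376 = 3.019
Arc 4: start y=0.000, vy=3.019 → t=0.616, apex=0.465, x_land=20.701, impact vy=-3.019
  bounce: vy ← 0.69·3.019 = 2.083
Arc 5: start y=0.000, vy=2.083 → t=0.425, apex=0.221, x_land=22.748, impact vy=-2.083
  bounce: vy ← 0.69·2.083 = 1.437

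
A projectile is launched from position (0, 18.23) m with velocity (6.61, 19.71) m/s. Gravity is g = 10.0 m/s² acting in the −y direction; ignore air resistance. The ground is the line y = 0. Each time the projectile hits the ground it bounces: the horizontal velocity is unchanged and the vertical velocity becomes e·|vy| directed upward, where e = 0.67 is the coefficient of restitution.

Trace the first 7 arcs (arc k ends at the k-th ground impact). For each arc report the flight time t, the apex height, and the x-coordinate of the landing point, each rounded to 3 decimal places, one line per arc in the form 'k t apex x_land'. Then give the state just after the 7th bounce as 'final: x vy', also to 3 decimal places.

1 4.715 37.654 31.168
2 3.677 16.903 55.475
3 2.464 7.588 71.760
4 1.651 3.406 82.671
5 1.106 1.529 89.982
6 0.741 0.686 94.880
7 0.496 0.308 98.162
final: 98.162 1.663

Arc 1: start y=18.230, vy=19.710 → t=4.715, apex=37.654, x_land=31.168, impact vy=-27.442
  bounce: vy ← 0.67·27.442 = 18.386
Arc 2: start y=0.000, vy=18.386 → t=3.677, apex=16.903, x_land=55.475, impact vy=-18.386
  bounce: vy ← 0.67·18.386 = 12.319
Arc 3: start y=0.000, vy=12.319 → t=2.464, apex=7.588, x_land=71.760, impact vy=-12.319
  bounce: vy ← 0.67·12.319 = 8.254
Arc 4: start y=0.000, vy=8.254 → t=1.651, apex=3.406, x_land=82.671, impact vy=-8.254
  bounce: vy ← 0.67·8.254 = 5.530
Arc 5: start y=0.000, vy=5.530 → t=1.106, apex=1.529, x_land=89.982, impact vy=-5.530
  bounce: vy ← 0.67·5.530 = 3.705
Arc 6: start y=0.000, vy=3.705 → t=0.741, apex=0.686, x_land=94.880, impact vy=-3.705
  bounce: vy ← 0.67·3.705 = 2.482
Arc 7: start y=0.000, vy=2.482 → t=0.496, apex=0.308, x_land=98.162, impact vy=-2.482
  bounce: vy ← 0.67·2.482 = 1.663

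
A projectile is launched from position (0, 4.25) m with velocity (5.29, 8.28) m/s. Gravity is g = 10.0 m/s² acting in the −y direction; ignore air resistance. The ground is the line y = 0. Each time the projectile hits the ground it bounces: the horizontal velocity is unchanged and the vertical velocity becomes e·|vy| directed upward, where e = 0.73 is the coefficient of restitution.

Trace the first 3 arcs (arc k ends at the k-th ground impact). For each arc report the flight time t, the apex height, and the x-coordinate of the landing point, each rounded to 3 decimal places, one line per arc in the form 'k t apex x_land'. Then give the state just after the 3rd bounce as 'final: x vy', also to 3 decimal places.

Arc 1: start y=4.250, vy=8.280 → t=2.067, apex=7.678, x_land=10.935, impact vy=-12.392
  bounce: vy ← 0.73·12.392 = 9.046
Arc 2: start y=0.000, vy=9.046 → t=1.809, apex=4.092, x_land=20.506, impact vy=-9.046
  bounce: vy ← 0.73·9.046 = 6.604
Arc 3: start y=0.000, vy=6.604 → t=1.321, apex=2.180, x_land=27.493, impact vy=-6.604
  bounce: vy ← 0.73·6.604 = 4.821

1 2.067 7.678 10.935
2 1.809 4.092 20.506
3 1.321 2.180 27.493
final: 27.493 4.821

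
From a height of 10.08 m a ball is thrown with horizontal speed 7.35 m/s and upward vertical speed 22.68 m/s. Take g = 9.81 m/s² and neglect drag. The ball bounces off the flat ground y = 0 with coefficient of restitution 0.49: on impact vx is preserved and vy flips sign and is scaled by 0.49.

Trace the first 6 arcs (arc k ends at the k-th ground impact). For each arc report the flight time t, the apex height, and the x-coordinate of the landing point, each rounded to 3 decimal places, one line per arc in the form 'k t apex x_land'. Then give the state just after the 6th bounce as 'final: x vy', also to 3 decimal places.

Arc 1: start y=10.080, vy=22.680 → t=5.032, apex=36.297, x_land=36.987, impact vy=-26.686
  bounce: vy ← 0.49·26.686 = 13.076
Arc 2: start y=0.000, vy=13.076 → t=2.666, apex=8.715, x_land=56.581, impact vy=-13.076
  bounce: vy ← 0.49·13.076 = 6.407
Arc 3: start y=0.000, vy=6.407 → t=1.306, apex=2.092, x_land=66.182, impact vy=-6.407
  bounce: vy ← 0.49·6.407 = 3.140
Arc 4: start y=0.000, vy=3.140 → t=0.640, apex=0.502, x_land=70.887, impact vy=-3.140
  bounce: vy ← 0.49·3.140 = 1.538
Arc 5: start y=0.000, vy=1.538 → t=0.314, apex=0.121, x_land=73.192, impact vy=-1.538
  bounce: vy ← 0.49·1.538 = 0.754
Arc 6: start y=0.000, vy=0.754 → t=0.154, apex=0.029, x_land=74.322, impact vy=-0.754
  bounce: vy ← 0.49·0.754 = 0.369

1 5.032 36.297 36.987
2 2.666 8.715 56.581
3 1.306 2.092 66.182
4 0.640 0.502 70.887
5 0.314 0.121 73.192
6 0.154 0.029 74.322
final: 74.322 0.369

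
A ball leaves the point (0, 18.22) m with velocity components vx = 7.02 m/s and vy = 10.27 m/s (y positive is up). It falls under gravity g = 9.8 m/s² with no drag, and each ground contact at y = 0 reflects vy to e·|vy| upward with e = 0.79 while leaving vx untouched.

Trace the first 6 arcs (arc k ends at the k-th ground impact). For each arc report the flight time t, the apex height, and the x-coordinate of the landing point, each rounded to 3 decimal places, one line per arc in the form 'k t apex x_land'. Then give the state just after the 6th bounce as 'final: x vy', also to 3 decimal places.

Arc 1: start y=18.220, vy=10.270 → t=3.243, apex=23.601, x_land=22.763, impact vy=-21.508
  bounce: vy ← 0.79·21.508 = 16.991
Arc 2: start y=0.000, vy=16.991 → t=3.468, apex=14.730, x_land=47.106, impact vy=-16.991
  bounce: vy ← 0.79·16.991 = 13.423
Arc 3: start y=0.000, vy=13.423 → t=2.739, apex=9.193, x_land=66.336, impact vy=-13.423
  bounce: vy ← 0.79·13.423 = 10.604
Arc 4: start y=0.000, vy=10.604 → t=2.164, apex=5.737, x_land=81.528, impact vy=-10.604
  bounce: vy ← 0.79·10.604 = 8.377
Arc 5: start y=0.000, vy=8.377 → t=1.710, apex=3.581, x_land=93.530, impact vy=-8.377
  bounce: vy ← 0.79·8.377 = 6.618
Arc 6: start y=0.000, vy=6.618 → t=1.351, apex=2.235, x_land=103.011, impact vy=-6.618
  bounce: vy ← 0.79·6.618 = 5.228

1 3.243 23.601 22.763
2 3.468 14.730 47.106
3 2.739 9.193 66.336
4 2.164 5.737 81.528
5 1.710 3.581 93.530
6 1.351 2.235 103.011
final: 103.011 5.228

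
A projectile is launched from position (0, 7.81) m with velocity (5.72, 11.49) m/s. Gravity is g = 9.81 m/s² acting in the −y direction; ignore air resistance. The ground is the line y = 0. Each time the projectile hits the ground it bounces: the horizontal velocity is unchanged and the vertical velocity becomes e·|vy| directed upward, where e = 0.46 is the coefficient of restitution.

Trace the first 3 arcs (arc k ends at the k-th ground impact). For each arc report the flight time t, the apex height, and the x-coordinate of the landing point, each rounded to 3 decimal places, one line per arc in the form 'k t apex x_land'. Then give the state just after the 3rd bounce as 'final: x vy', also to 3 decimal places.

Arc 1: start y=7.810, vy=11.490 → t=2.893, apex=14.539, x_land=16.547, impact vy=-16.889
  bounce: vy ← 0.46·16.889 = 7.769
Arc 2: start y=0.000, vy=7.769 → t=1.584, apex=3.076, x_land=25.607, impact vy=-7.769
  bounce: vy ← 0.46·7.769 = 3.574
Arc 3: start y=0.000, vy=3.574 → t=0.729, apex=0.651, x_land=29.775, impact vy=-3.574
  bounce: vy ← 0.46·3.574 = 1.644

1 2.893 14.539 16.547
2 1.584 3.076 25.607
3 0.729 0.651 29.775
final: 29.775 1.644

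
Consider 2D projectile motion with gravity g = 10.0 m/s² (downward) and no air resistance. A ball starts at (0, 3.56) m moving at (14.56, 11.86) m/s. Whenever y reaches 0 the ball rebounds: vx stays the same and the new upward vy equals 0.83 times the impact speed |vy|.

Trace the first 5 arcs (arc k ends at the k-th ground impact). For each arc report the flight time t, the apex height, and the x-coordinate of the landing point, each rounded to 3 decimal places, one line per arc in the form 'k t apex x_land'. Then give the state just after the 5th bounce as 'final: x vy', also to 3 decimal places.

1 2.642 10.593 38.461
2 2.416 7.298 73.641
3 2.005 5.027 102.840
4 1.665 3.463 127.075
5 1.382 2.386 147.191
final: 147.191 5.733

Arc 1: start y=3.560, vy=11.860 → t=2.642, apex=10.593, x_land=38.461, impact vy=-14.555
  bounce: vy ← 0.83·14.555 = 12.081
Arc 2: start y=0.000, vy=12.081 → t=2.416, apex=7.298, x_land=73.641, impact vy=-12.081
  bounce: vy ← 0.83·12.081 = 10.027
Arc 3: start y=0.000, vy=10.027 → t=2.005, apex=5.027, x_land=102.840, impact vy=-10.027
  bounce: vy ← 0.83·10.027 = 8.323
Arc 4: start y=0.000, vy=8.323 → t=1.665, apex=3.463, x_land=127.075, impact vy=-8.323
  bounce: vy ← 0.83·8.323 = 6.908
Arc 5: start y=0.000, vy=6.908 → t=1.382, apex=2.386, x_land=147.191, impact vy=-6.908
  bounce: vy ← 0.83·6.908 = 5.733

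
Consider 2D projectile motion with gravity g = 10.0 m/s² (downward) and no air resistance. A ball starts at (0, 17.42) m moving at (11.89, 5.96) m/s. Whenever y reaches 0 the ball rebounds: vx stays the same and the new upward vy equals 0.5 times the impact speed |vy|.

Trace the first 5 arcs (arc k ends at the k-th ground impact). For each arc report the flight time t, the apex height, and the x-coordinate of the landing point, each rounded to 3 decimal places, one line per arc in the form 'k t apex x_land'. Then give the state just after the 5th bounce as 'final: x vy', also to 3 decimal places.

Arc 1: start y=17.420, vy=5.960 → t=2.555, apex=19.196, x_land=30.384, impact vy=-19.594
  bounce: vy ← 0.5·19.594 = 9.797
Arc 2: start y=0.000, vy=9.797 → t=1.959, apex=4.799, x_land=53.681, impact vy=-9.797
  bounce: vy ← 0.5·9.797 = 4.898
Arc 3: start y=0.000, vy=4.898 → t=0.980, apex=1.200, x_land=65.329, impact vy=-4.898
  bounce: vy ← 0.5·4.898 = 2.449
Arc 4: start y=0.000, vy=2.449 → t=0.490, apex=0.300, x_land=71.154, impact vy=-2.449
  bounce: vy ← 0.5·2.449 = 1.225
Arc 5: start y=0.000, vy=1.225 → t=0.245, apex=0.075, x_land=74.066, impact vy=-1.225
  bounce: vy ← 0.5·1.225 = 0.612

1 2.555 19.196 30.384
2 1.959 4.799 53.681
3 0.980 1.200 65.329
4 0.490 0.300 71.154
5 0.245 0.075 74.066
final: 74.066 0.612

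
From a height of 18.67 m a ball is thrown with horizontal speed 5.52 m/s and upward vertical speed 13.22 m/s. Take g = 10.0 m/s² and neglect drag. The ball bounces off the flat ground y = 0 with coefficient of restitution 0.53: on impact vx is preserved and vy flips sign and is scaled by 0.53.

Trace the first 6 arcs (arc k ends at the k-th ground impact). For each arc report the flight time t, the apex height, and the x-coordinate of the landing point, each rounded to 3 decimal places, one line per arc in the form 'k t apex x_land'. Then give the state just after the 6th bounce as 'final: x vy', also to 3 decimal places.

1 3.663 27.408 20.221
2 2.482 7.699 33.921
3 1.315 2.163 41.182
4 0.697 0.607 45.030
5 0.369 0.171 47.069
6 0.196 0.048 48.150
final: 48.150 0.519

Arc 1: start y=18.670, vy=13.220 → t=3.663, apex=27.408, x_land=20.221, impact vy=-23.413
  bounce: vy ← 0.53·23.413 = 12.409
Arc 2: start y=0.000, vy=12.409 → t=2.482, apex=7.699, x_land=33.921, impact vy=-12.409
  bounce: vy ← 0.53·12.409 = 6.577
Arc 3: start y=0.000, vy=6.577 → t=1.315, apex=2.163, x_land=41.182, impact vy=-6.577
  bounce: vy ← 0.53·6.577 = 3.486
Arc 4: start y=0.000, vy=3.486 → t=0.697, apex=0.607, x_land=45.030, impact vy=-3.486
  bounce: vy ← 0.53·3.486 = 1.847
Arc 5: start y=0.000, vy=1.847 → t=0.369, apex=0.171, x_land=47.069, impact vy=-1.847
  bounce: vy ← 0.53·1.847 = 0.979
Arc 6: start y=0.000, vy=0.979 → t=0.196, apex=0.048, x_land=48.150, impact vy=-0.979
  bounce: vy ← 0.53·0.979 = 0.519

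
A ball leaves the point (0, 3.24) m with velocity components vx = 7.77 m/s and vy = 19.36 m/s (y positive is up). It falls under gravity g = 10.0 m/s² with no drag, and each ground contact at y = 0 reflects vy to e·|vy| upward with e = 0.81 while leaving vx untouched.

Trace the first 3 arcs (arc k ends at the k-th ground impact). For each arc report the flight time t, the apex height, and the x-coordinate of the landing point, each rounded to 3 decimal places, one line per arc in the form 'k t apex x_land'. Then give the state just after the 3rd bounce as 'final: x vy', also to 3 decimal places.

Arc 1: start y=3.240, vy=19.360 → t=4.033, apex=21.980, x_land=31.334, impact vy=-20.967
  bounce: vy ← 0.81·20.967 = 16.983
Arc 2: start y=0.000, vy=16.983 → t=3.397, apex=14.421, x_land=57.726, impact vy=-16.983
  bounce: vy ← 0.81·16.983 = 13.756
Arc 3: start y=0.000, vy=13.756 → t=2.751, apex=9.462, x_land=79.103, impact vy=-13.756
  bounce: vy ← 0.81·13.756 = 11.143

1 4.033 21.980 31.334
2 3.397 14.421 57.726
3 2.751 9.462 79.103
final: 79.103 11.143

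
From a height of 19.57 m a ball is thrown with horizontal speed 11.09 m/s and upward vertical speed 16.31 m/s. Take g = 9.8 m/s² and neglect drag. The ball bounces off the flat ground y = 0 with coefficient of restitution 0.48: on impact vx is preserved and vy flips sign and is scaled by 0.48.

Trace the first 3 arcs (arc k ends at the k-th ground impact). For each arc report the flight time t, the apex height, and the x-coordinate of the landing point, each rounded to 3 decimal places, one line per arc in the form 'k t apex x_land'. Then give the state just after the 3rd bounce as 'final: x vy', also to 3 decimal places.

Arc 1: start y=19.570, vy=16.310 → t=4.265, apex=33.142, x_land=47.299, impact vy=-25.487
  bounce: vy ← 0.48·25.487 = 12.234
Arc 2: start y=0.000, vy=12.234 → t=2.497, apex=7.636, x_land=74.987, impact vy=-12.234
  bounce: vy ← 0.48·12.234 = 5.872
Arc 3: start y=0.000, vy=5.872 → t=1.198, apex=1.759, x_land=88.278, impact vy=-5.872
  bounce: vy ← 0.48·5.872 = 2.819

1 4.265 33.142 47.299
2 2.497 7.636 74.987
3 1.198 1.759 88.278
final: 88.278 2.819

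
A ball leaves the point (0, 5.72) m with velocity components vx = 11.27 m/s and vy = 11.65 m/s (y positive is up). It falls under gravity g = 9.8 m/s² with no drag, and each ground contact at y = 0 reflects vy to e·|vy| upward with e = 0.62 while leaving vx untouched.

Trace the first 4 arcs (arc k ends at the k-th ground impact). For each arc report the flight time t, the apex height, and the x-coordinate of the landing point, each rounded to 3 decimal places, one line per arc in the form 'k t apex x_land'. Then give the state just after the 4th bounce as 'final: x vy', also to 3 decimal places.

Arc 1: start y=5.720, vy=11.650 → t=2.795, apex=12.645, x_land=31.502, impact vy=-15.743
  bounce: vy ← 0.62·15.743 = 9.761
Arc 2: start y=0.000, vy=9.761 → t=1.992, apex=4.861, x_land=53.951, impact vy=-9.761
  bounce: vy ← 0.62·9.761 = 6.052
Arc 3: start y=0.000, vy=6.052 → t=1.235, apex=1.868, x_land=67.869, impact vy=-6.052
  bounce: vy ← 0.62·6.052 = 3.752
Arc 4: start y=0.000, vy=3.752 → t=0.766, apex=0.718, x_land=76.499, impact vy=-3.752
  bounce: vy ← 0.62·3.752 = 2.326

1 2.795 12.645 31.502
2 1.992 4.861 53.951
3 1.235 1.868 67.869
4 0.766 0.718 76.499
final: 76.499 2.326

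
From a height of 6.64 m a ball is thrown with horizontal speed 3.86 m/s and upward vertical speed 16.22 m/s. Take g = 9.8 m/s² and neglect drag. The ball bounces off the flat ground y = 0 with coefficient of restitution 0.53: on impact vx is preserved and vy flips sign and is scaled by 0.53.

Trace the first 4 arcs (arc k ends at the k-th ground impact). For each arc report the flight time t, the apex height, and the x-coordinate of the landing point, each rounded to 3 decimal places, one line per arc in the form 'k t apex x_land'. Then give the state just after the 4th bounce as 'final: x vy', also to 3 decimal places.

1 3.679 20.063 14.199
2 2.145 5.636 22.479
3 1.137 1.583 26.867
4 0.602 0.445 29.192
final: 29.192 1.565

Arc 1: start y=6.640, vy=16.220 → t=3.679, apex=20.063, x_land=14.199, impact vy=-19.830
  bounce: vy ← 0.53·19.830 = 10.510
Arc 2: start y=0.000, vy=10.510 → t=2.145, apex=5.636, x_land=22.479, impact vy=-10.510
  bounce: vy ← 0.53·10.510 = 5.570
Arc 3: start y=0.000, vy=5.570 → t=1.137, apex=1.583, x_land=26.867, impact vy=-5.570
  bounce: vy ← 0.53·5.570 = 2.952
Arc 4: start y=0.000, vy=2.952 → t=0.602, apex=0.445, x_land=29.192, impact vy=-2.952
  bounce: vy ← 0.53·2.952 = 1.565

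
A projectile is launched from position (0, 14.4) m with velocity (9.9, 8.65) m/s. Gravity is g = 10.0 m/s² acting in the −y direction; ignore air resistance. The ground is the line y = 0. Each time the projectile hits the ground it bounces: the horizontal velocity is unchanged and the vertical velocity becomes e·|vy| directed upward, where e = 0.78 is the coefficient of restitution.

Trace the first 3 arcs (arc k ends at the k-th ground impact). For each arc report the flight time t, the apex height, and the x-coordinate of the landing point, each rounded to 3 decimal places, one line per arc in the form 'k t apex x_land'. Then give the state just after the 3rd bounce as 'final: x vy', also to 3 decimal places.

1 2.770 18.141 27.421
2 2.971 11.037 56.838
3 2.318 6.715 79.784
final: 79.784 9.039

Arc 1: start y=14.400, vy=8.650 → t=2.770, apex=18.141, x_land=27.421, impact vy=-19.048
  bounce: vy ← 0.78·19.048 = 14.857
Arc 2: start y=0.000, vy=14.857 → t=2.971, apex=11.037, x_land=56.838, impact vy=-14.857
  bounce: vy ← 0.78·14.857 = 11.589
Arc 3: start y=0.000, vy=11.589 → t=2.318, apex=6.715, x_land=79.784, impact vy=-11.589
  bounce: vy ← 0.78·11.589 = 9.039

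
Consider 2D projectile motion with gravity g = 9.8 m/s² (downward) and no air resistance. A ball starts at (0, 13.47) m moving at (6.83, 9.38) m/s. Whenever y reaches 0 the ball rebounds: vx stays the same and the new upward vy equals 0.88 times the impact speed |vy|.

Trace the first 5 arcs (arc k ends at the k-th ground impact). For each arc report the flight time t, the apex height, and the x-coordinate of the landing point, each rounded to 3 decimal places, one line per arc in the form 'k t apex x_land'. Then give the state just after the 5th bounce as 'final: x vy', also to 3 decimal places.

1 2.872 17.959 19.613
2 3.369 13.907 42.626
3 2.965 10.770 62.878
4 2.609 8.340 80.699
5 2.296 6.459 96.382
final: 96.382 9.901

Arc 1: start y=13.470, vy=9.380 → t=2.872, apex=17.959, x_land=19.613, impact vy=-18.762
  bounce: vy ← 0.88·18.762 = 16.510
Arc 2: start y=0.000, vy=16.510 → t=3.369, apex=13.907, x_land=42.626, impact vy=-16.510
  bounce: vy ← 0.88·16.510 = 14.529
Arc 3: start y=0.000, vy=14.529 → t=2.965, apex=10.770, x_land=62.878, impact vy=-14.529
  bounce: vy ← 0.88·14.529 = 12.785
Arc 4: start y=0.000, vy=12.785 → t=2.609, apex=8.340, x_land=80.699, impact vy=-12.785
  bounce: vy ← 0.88·12.785 = 11.251
Arc 5: start y=0.000, vy=11.251 → t=2.296, apex=6.459, x_land=96.382, impact vy=-11.251
  bounce: vy ← 0.88·11.251 = 9.901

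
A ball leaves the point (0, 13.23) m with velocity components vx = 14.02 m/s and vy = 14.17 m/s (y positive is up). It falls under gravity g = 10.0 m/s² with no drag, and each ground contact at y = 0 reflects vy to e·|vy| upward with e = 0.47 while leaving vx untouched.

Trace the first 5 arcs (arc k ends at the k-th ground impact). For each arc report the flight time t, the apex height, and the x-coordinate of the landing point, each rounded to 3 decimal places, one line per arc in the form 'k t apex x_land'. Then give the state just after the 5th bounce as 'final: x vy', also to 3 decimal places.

Arc 1: start y=13.230, vy=14.170 → t=3.574, apex=23.269, x_land=50.112, impact vy=-21.573
  bounce: vy ← 0.47·21.573 = 10.139
Arc 2: start y=0.000, vy=10.139 → t=2.028, apex=5.140, x_land=78.542, impact vy=-10.139
  bounce: vy ← 0.47·10.139 = 4.765
Arc 3: start y=0.000, vy=4.765 → t=0.953, apex=1.135, x_land=91.904, impact vy=-4.765
  bounce: vy ← 0.47·4.765 = 2.240
Arc 4: start y=0.000, vy=2.240 → t=0.448, apex=0.251, x_land=98.185, impact vy=-2.240
  bounce: vy ← 0.47·2.240 = 1.053
Arc 5: start y=0.000, vy=1.053 → t=0.211, apex=0.055, x_land=101.136, impact vy=-1.053
  bounce: vy ← 0.47·1.053 = 0.495

1 3.574 23.269 50.112
2 2.028 5.140 78.542
3 0.953 1.135 91.904
4 0.448 0.251 98.185
5 0.211 0.055 101.136
final: 101.136 0.495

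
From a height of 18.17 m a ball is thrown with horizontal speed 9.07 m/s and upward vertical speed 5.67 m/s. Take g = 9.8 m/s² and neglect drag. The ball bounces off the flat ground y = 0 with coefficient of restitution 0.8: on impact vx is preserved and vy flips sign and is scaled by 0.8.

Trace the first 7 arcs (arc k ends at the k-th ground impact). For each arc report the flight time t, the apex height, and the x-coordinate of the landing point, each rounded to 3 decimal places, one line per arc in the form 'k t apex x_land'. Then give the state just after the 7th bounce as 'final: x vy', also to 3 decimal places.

1 2.589 19.810 23.485
2 3.217 12.679 52.664
3 2.574 8.114 76.007
4 2.059 5.193 94.682
5 1.647 3.324 109.622
6 1.318 2.127 121.574
7 1.054 1.361 131.135
final: 131.135 4.132

Arc 1: start y=18.170, vy=5.670 → t=2.589, apex=19.810, x_land=23.485, impact vy=-19.705
  bounce: vy ← 0.8·19.705 = 15.764
Arc 2: start y=0.000, vy=15.764 → t=3.217, apex=12.679, x_land=52.664, impact vy=-15.764
  bounce: vy ← 0.8·15.764 = 12.611
Arc 3: start y=0.000, vy=12.611 → t=2.574, apex=8.114, x_land=76.007, impact vy=-12.611
  bounce: vy ← 0.8·12.611 = 10.089
Arc 4: start y=0.000, vy=10.089 → t=2.059, apex=5.193, x_land=94.682, impact vy=-10.089
  bounce: vy ← 0.8·10.089 = 8.071
Arc 5: start y=0.000, vy=8.071 → t=1.647, apex=3.324, x_land=109.622, impact vy=-8.071
  bounce: vy ← 0.8·8.071 = 6.457
Arc 6: start y=0.000, vy=6.457 → t=1.318, apex=2.127, x_land=121.574, impact vy=-6.457
  bounce: vy ← 0.8·6.457 = 5.166
Arc 7: start y=0.000, vy=5.166 → t=1.054, apex=1.361, x_land=131.135, impact vy=-5.166
  bounce: vy ← 0.8·5.166 = 4.132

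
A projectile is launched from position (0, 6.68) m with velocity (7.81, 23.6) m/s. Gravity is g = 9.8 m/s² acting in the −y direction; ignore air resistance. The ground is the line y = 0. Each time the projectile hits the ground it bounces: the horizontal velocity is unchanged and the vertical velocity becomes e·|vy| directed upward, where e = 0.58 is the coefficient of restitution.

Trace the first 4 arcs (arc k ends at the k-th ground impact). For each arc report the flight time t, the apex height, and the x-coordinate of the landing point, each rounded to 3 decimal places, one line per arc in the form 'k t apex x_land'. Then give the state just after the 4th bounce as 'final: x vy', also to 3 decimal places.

1 5.084 35.096 39.710
2 3.104 11.806 63.956
3 1.801 3.972 78.018
4 1.044 1.336 86.175
final: 86.175 2.968

Arc 1: start y=6.680, vy=23.600 → t=5.084, apex=35.096, x_land=39.710, impact vy=-26.228
  bounce: vy ← 0.58·26.228 = 15.212
Arc 2: start y=0.000, vy=15.212 → t=3.104, apex=11.806, x_land=63.956, impact vy=-15.212
  bounce: vy ← 0.58·15.212 = 8.823
Arc 3: start y=0.000, vy=8.823 → t=1.801, apex=3.972, x_land=78.018, impact vy=-8.823
  bounce: vy ← 0.58·8.823 = 5.117
Arc 4: start y=0.000, vy=5.117 → t=1.044, apex=1.336, x_land=86.175, impact vy=-5.117
  bounce: vy ← 0.58·5.117 = 2.968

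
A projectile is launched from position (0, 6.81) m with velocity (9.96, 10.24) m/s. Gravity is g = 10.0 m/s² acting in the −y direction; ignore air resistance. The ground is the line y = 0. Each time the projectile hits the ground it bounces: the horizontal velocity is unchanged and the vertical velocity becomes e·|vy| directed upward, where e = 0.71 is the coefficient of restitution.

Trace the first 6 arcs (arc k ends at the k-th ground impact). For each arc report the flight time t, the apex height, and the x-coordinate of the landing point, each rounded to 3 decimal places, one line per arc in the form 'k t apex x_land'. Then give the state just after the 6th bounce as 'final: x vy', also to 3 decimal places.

1 2.577 12.053 25.663
2 2.205 6.076 47.622
3 1.565 3.063 63.212
4 1.111 1.544 74.282
5 0.789 0.778 82.141
6 0.560 0.392 87.721
final: 87.721 1.989

Arc 1: start y=6.810, vy=10.240 → t=2.577, apex=12.053, x_land=25.663, impact vy=-15.526
  bounce: vy ← 0.71·15.526 = 11.023
Arc 2: start y=0.000, vy=11.023 → t=2.205, apex=6.076, x_land=47.622, impact vy=-11.023
  bounce: vy ← 0.71·11.023 = 7.827
Arc 3: start y=0.000, vy=7.827 → t=1.565, apex=3.063, x_land=63.212, impact vy=-7.827
  bounce: vy ← 0.71·7.827 = 5.557
Arc 4: start y=0.000, vy=5.557 → t=1.111, apex=1.544, x_land=74.282, impact vy=-5.557
  bounce: vy ← 0.71·5.557 = 3.945
Arc 5: start y=0.000, vy=3.945 → t=0.789, apex=0.778, x_land=82.141, impact vy=-3.945
  bounce: vy ← 0.71·3.945 = 2.801
Arc 6: start y=0.000, vy=2.801 → t=0.560, apex=0.392, x_land=87.721, impact vy=-2.801
  bounce: vy ← 0.71·2.801 = 1.989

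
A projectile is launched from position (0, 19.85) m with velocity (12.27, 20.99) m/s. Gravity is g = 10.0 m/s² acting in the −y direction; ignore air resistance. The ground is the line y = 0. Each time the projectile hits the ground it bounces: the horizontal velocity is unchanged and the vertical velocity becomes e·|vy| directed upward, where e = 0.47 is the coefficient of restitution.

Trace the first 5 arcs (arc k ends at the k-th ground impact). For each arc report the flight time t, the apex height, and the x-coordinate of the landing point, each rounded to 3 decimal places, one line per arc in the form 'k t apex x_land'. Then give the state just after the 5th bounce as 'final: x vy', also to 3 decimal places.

1 4.993 41.879 61.265
2 2.720 9.251 94.645
3 1.279 2.044 110.334
4 0.601 0.451 117.707
5 0.282 0.100 121.173
final: 121.173 0.664

Arc 1: start y=19.850, vy=20.990 → t=4.993, apex=41.879, x_land=61.265, impact vy=-28.941
  bounce: vy ← 0.47·28.941 = 13.602
Arc 2: start y=0.000, vy=13.602 → t=2.720, apex=9.251, x_land=94.645, impact vy=-13.602
  bounce: vy ← 0.47·13.602 = 6.393
Arc 3: start y=0.000, vy=6.393 → t=1.279, apex=2.044, x_land=110.334, impact vy=-6.393
  bounce: vy ← 0.47·6.393 = 3.005
Arc 4: start y=0.000, vy=3.005 → t=0.601, apex=0.451, x_land=117.707, impact vy=-3.005
  bounce: vy ← 0.47·3.005 = 1.412
Arc 5: start y=0.000, vy=1.412 → t=0.282, apex=0.100, x_land=121.173, impact vy=-1.412
  bounce: vy ← 0.47·1.412 = 0.664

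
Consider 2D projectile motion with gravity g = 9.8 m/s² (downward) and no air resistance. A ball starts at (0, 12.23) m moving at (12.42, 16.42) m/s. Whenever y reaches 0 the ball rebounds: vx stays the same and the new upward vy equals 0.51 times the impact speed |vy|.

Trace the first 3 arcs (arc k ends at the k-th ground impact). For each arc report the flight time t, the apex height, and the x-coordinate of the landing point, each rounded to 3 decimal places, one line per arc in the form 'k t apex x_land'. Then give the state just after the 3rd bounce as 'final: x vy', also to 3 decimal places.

1 3.978 25.986 49.412
2 2.349 6.759 78.585
3 1.198 1.758 93.464
final: 93.464 2.994

Arc 1: start y=12.230, vy=16.420 → t=3.978, apex=25.986, x_land=49.412, impact vy=-22.568
  bounce: vy ← 0.51·22.568 = 11.510
Arc 2: start y=0.000, vy=11.510 → t=2.349, apex=6.759, x_land=78.585, impact vy=-11.510
  bounce: vy ← 0.51·11.510 = 5.870
Arc 3: start y=0.000, vy=5.870 → t=1.198, apex=1.758, x_land=93.464, impact vy=-5.870
  bounce: vy ← 0.51·5.870 = 2.994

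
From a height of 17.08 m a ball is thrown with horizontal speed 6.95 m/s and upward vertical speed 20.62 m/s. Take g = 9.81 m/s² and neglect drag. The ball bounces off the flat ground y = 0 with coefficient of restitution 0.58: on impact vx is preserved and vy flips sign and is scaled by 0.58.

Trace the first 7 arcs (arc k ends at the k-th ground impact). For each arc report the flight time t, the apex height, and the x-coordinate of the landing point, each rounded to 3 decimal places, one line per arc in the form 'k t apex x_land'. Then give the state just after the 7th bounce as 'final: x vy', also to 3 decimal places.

Arc 1: start y=17.080, vy=20.620 → t=4.913, apex=38.751, x_land=34.143, impact vy=-27.573
  bounce: vy ← 0.58·27.573 = 15.993
Arc 2: start y=0.000, vy=15.993 → t=3.260, apex=13.036, x_land=56.803, impact vy=-15.993
  bounce: vy ← 0.58·15.993 = 9.276
Arc 3: start y=0.000, vy=9.276 → t=1.891, apex=4.385, x_land=69.946, impact vy=-9.276
  bounce: vy ← 0.58·9.276 = 5.380
Arc 4: start y=0.000, vy=5.380 → t=1.097, apex=1.475, x_land=77.569, impact vy=-5.380
  bounce: vy ← 0.58·5.380 = 3.120
Arc 5: start y=0.000, vy=3.120 → t=0.636, apex=0.496, x_land=81.991, impact vy=-3.120
  bounce: vy ← 0.58·3.120 = 1.810
Arc 6: start y=0.000, vy=1.810 → t=0.369, apex=0.167, x_land=84.555, impact vy=-1.810
  bounce: vy ← 0.58·1.810 = 1.050
Arc 7: start y=0.000, vy=1.050 → t=0.214, apex=0.056, x_land=86.042, impact vy=-1.050
  bounce: vy ← 0.58·1.050 = 0.609

1 4.913 38.751 34.143
2 3.260 13.036 56.803
3 1.891 4.385 69.946
4 1.097 1.475 77.569
5 0.636 0.496 81.991
6 0.369 0.167 84.555
7 0.214 0.056 86.042
final: 86.042 0.609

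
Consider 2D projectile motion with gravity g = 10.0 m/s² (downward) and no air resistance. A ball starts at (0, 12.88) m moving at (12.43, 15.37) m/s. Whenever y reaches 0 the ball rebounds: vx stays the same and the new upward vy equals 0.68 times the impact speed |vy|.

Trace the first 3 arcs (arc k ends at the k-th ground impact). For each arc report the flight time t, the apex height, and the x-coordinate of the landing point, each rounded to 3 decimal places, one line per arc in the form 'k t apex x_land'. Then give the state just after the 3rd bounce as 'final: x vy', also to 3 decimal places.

1 3.759 24.692 46.727
2 3.022 11.418 84.294
3 2.055 5.279 109.839
final: 109.839 6.987

Arc 1: start y=12.880, vy=15.370 → t=3.759, apex=24.692, x_land=46.727, impact vy=-22.222
  bounce: vy ← 0.68·22.222 = 15.111
Arc 2: start y=0.000, vy=15.111 → t=3.022, apex=11.418, x_land=84.294, impact vy=-15.111
  bounce: vy ← 0.68·15.111 = 10.276
Arc 3: start y=0.000, vy=10.276 → t=2.055, apex=5.279, x_land=109.839, impact vy=-10.276
  bounce: vy ← 0.68·10.276 = 6.987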